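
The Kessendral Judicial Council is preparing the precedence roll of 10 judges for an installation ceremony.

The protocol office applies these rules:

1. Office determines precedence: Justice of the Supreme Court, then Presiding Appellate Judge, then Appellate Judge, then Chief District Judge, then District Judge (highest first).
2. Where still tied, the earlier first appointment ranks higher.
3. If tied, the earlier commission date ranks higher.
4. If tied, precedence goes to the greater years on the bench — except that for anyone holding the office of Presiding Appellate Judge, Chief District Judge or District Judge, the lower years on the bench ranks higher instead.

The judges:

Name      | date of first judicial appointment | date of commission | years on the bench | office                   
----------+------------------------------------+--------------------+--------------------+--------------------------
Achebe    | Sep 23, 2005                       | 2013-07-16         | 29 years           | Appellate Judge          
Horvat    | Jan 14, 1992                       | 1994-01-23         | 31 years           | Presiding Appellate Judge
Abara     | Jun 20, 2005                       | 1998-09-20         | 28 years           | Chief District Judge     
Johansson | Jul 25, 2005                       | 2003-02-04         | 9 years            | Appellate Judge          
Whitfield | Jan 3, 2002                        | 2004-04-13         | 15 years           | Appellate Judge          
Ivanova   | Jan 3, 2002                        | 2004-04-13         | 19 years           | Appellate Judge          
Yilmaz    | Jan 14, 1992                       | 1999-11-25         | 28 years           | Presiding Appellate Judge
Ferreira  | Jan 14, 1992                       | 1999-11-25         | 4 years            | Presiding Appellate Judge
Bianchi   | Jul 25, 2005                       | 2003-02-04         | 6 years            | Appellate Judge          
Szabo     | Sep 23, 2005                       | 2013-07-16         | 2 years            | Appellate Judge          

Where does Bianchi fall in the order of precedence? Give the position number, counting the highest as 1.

7

By office: Horvat, Ferreira and Yilmaz (Presiding Appellate Judge); then Ivanova, Whitfield, Johansson, Bianchi, Achebe and Szabo (Appellate Judge); then Abara (Chief District Judge).
Horvat, Ferreira and Yilmaz all have date of first judicial appointment Jan 14, 1992, so the next rule applies.
Among Horvat, Ferreira and Yilmaz, by date of commission (earlier first): Horvat (1994-01-23) before Ferreira and Yilmaz (1999-11-25).
Among Ferreira and Yilmaz, by years on the bench (lower first) (reversed rule for this group): Ferreira (4 years) before Yilmaz (28 years).
Among Ivanova, Whitfield, Johansson, Bianchi, Achebe and Szabo, by date of first judicial appointment (earlier first): Ivanova and Whitfield (Jan 3, 2002) before Johansson and Bianchi (Jul 25, 2005) before Achebe and Szabo (Sep 23, 2005).
Ivanova and Whitfield both have date of commission 2004-04-13, so the next rule applies.
Among Ivanova and Whitfield, by years on the bench (higher first): Ivanova (19 years) before Whitfield (15 years).
Johansson and Bianchi both have date of commission 2003-02-04, so the next rule applies.
Among Johansson and Bianchi, by years on the bench (higher first): Johansson (9 years) before Bianchi (6 years).
Achebe and Szabo both have date of commission 2013-07-16, so the next rule applies.
Among Achebe and Szabo, by years on the bench (higher first): Achebe (29 years) before Szabo (2 years).
Order: Horvat, Ferreira, Yilmaz, Ivanova, Whitfield, Johansson, Bianchi, Achebe, Szabo, Abara. So position 7.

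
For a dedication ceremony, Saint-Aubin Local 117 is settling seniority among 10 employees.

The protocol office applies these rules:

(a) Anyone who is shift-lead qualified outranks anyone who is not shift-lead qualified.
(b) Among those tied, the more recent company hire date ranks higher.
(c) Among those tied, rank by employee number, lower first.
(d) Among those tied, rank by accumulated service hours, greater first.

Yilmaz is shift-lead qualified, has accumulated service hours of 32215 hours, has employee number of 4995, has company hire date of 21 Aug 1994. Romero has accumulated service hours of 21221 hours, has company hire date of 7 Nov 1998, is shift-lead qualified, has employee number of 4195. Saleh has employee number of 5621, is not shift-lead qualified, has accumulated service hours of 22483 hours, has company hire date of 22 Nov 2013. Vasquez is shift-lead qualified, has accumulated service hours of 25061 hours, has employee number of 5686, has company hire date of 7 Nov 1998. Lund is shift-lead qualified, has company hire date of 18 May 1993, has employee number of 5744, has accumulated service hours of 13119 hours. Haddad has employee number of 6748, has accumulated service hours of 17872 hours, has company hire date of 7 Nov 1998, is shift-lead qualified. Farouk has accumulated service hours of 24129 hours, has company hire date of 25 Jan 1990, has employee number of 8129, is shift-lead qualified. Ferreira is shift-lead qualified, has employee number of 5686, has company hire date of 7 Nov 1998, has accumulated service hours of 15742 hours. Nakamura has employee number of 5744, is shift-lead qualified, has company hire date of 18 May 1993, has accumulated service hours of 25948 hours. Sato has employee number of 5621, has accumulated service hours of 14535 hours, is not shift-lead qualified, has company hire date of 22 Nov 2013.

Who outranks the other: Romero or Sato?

By the first rule: Romero, Vasquez, Ferreira, Haddad, Yilmaz, Nakamura, Lund and Farouk (each shift-lead qualified); then Saleh and Sato (both not shift-lead qualified).
Among Romero, Vasquez, Ferreira, Haddad, Yilmaz, Nakamura, Lund and Farouk, by company hire date (later first): Romero, Vasquez, Ferreira and Haddad (7 Nov 1998) before Yilmaz (21 Aug 1994) before Nakamura and Lund (18 May 1993) before Farouk (25 Jan 1990).
Among Romero, Vasquez, Ferreira and Haddad, by employee number (lower first): Romero (4195) before Vasquez and Ferreira (5686) before Haddad (6748).
Among Vasquez and Ferreira, by accumulated service hours (higher first): Vasquez (25061 hours) before Ferreira (15742 hours).
Nakamura and Lund both have employee number 5744, so the next rule applies.
Among Nakamura and Lund, by accumulated service hours (higher first): Nakamura (25948 hours) before Lund (13119 hours).
Saleh and Sato both have company hire date 22 Nov 2013, so the next rule applies.
Saleh and Sato both have employee number 5621, so the next rule applies.
Among Saleh and Sato, by accumulated service hours (higher first): Saleh (22483 hours) before Sato (14535 hours).
So Romero takes precedence.

Romero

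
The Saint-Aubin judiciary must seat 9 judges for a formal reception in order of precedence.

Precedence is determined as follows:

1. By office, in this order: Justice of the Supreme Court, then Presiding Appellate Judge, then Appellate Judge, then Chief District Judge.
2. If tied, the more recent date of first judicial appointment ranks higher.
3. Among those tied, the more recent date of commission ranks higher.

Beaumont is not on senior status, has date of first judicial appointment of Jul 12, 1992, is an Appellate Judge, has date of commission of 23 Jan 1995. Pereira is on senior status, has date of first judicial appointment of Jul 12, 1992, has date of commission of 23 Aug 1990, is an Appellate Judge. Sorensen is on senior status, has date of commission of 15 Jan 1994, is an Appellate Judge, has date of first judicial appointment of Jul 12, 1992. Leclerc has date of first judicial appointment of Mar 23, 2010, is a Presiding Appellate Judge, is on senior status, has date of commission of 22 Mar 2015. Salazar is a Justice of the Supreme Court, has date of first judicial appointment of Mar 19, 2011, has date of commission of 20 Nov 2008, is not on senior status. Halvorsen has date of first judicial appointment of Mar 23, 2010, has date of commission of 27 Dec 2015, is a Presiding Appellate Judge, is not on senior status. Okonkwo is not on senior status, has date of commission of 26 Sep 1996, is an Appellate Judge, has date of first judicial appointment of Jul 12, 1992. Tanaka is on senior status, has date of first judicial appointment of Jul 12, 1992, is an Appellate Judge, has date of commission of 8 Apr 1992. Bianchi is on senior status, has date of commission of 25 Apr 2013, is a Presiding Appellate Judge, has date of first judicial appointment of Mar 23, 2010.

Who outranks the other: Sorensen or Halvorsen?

Halvorsen

By office: Salazar (Justice of the Supreme Court); then Halvorsen, Leclerc and Bianchi (Presiding Appellate Judge); then Okonkwo, Beaumont, Sorensen, Tanaka and Pereira (Appellate Judge).
Halvorsen, Leclerc and Bianchi all have date of first judicial appointment Mar 23, 2010, so the next rule applies.
Among Halvorsen, Leclerc and Bianchi, by date of commission (later first): Halvorsen (27 Dec 2015) before Leclerc (22 Mar 2015) before Bianchi (25 Apr 2013).
Okonkwo, Beaumont, Sorensen, Tanaka and Pereira all have date of first judicial appointment Jul 12, 1992, so the next rule applies.
Among Okonkwo, Beaumont, Sorensen, Tanaka and Pereira, by date of commission (later first): Okonkwo (26 Sep 1996) before Beaumont (23 Jan 1995) before Sorensen (15 Jan 1994) before Tanaka (8 Apr 1992) before Pereira (23 Aug 1990).
So Halvorsen takes precedence.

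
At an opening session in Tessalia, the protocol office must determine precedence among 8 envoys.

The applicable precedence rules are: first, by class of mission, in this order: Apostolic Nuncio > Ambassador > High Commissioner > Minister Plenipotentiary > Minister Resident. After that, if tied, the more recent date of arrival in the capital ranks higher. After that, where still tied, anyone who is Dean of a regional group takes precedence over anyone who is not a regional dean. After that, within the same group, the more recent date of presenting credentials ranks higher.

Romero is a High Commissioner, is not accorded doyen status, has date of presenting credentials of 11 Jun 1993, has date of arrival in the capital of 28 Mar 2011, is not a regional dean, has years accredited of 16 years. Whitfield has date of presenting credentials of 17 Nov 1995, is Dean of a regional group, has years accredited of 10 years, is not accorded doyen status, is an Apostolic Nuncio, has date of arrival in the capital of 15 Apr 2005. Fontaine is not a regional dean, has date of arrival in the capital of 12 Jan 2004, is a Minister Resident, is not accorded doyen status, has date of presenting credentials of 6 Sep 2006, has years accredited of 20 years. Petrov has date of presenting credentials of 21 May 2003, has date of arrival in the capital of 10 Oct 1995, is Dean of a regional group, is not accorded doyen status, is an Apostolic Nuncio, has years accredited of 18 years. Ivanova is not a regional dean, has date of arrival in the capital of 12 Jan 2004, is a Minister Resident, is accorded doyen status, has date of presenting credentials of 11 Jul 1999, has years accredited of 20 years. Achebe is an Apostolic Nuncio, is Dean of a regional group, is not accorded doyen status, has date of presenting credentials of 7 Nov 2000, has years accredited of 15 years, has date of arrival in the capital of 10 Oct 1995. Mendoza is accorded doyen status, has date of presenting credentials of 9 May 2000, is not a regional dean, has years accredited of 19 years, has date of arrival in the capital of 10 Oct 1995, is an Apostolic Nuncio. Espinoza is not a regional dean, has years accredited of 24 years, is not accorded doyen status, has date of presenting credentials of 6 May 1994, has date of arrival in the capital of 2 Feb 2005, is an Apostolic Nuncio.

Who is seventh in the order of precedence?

By class of mission: Whitfield, Espinoza, Petrov, Achebe and Mendoza (Apostolic Nuncio); then Romero (High Commissioner); then Fontaine and Ivanova (Minister Resident).
Among Whitfield, Espinoza, Petrov, Achebe and Mendoza, by date of arrival in the capital (later first): Whitfield (15 Apr 2005) before Espinoza (2 Feb 2005) before Petrov, Achebe and Mendoza (10 Oct 1995).
Among Petrov, Achebe and Mendoza, Dean of a regional group before not a regional dean: Petrov and Achebe (Dean of a regional group) before Mendoza (not a regional dean).
Among Petrov and Achebe, by date of presenting credentials (later first): Petrov (21 May 2003) before Achebe (7 Nov 2000).
Fontaine and Ivanova both have date of arrival in the capital 12 Jan 2004, so the next rule applies.
Fontaine and Ivanova are each not a regional dean, so the next rule applies.
Among Fontaine and Ivanova, by date of presenting credentials (later first): Fontaine (6 Sep 2006) before Ivanova (11 Jul 1999).
Order: Whitfield, Espinoza, Petrov, Achebe, Mendoza, Romero, Fontaine, Ivanova.

Fontaine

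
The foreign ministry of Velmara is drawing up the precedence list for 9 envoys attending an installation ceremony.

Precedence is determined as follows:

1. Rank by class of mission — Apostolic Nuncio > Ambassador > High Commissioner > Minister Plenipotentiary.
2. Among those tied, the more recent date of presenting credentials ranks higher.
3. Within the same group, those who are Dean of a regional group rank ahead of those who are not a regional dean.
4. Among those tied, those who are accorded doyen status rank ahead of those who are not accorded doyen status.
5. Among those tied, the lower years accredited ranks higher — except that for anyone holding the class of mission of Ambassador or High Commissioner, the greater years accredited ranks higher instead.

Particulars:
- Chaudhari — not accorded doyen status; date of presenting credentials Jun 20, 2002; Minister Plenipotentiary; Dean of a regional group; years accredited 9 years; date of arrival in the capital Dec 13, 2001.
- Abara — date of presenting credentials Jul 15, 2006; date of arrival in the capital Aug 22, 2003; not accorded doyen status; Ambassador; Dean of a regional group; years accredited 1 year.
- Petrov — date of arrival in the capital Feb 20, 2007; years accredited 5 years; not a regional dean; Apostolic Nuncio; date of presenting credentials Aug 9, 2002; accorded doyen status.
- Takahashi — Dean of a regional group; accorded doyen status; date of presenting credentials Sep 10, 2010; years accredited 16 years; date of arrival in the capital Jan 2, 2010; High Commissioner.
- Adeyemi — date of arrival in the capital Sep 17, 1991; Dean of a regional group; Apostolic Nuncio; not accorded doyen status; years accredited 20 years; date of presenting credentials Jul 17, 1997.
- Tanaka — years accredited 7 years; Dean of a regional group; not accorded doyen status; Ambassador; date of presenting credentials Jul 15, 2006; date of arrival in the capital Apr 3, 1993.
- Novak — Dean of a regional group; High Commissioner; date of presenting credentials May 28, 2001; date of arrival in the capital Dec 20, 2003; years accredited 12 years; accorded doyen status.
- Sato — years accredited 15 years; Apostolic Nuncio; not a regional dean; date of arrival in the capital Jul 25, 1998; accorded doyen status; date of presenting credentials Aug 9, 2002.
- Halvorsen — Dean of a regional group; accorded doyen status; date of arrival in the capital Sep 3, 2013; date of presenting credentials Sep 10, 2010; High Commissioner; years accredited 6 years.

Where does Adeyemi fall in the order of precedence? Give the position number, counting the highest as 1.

3

By class of mission: Petrov, Sato and Adeyemi (Apostolic Nuncio); then Tanaka and Abara (Ambassador); then Takahashi, Halvorsen and Novak (High Commissioner); then Chaudhari (Minister Plenipotentiary).
Among Petrov, Sato and Adeyemi, by date of presenting credentials (later first): Petrov and Sato (Aug 9, 2002) before Adeyemi (Jul 17, 1997).
Petrov and Sato are each not a regional dean, so the next rule applies.
Petrov and Sato are each accorded doyen status, so the next rule applies.
Among Petrov and Sato, by years accredited (lower first): Petrov (5 years) before Sato (15 years).
Tanaka and Abara both have date of presenting credentials Jul 15, 2006, so the next rule applies.
Tanaka and Abara are each Dean of a regional group, so the next rule applies.
Tanaka and Abara are each not accorded doyen status, so the next rule applies.
Among Tanaka and Abara, by years accredited (higher first) (reversed rule for this group): Tanaka (7 years) before Abara (1 year).
Among Takahashi, Halvorsen and Novak, by date of presenting credentials (later first): Takahashi and Halvorsen (Sep 10, 2010) before Novak (May 28, 2001).
Takahashi and Halvorsen are each Dean of a regional group, so the next rule applies.
Takahashi and Halvorsen are each accorded doyen status, so the next rule applies.
Among Takahashi and Halvorsen, by years accredited (higher first) (reversed rule for this group): Takahashi (16 years) before Halvorsen (6 years).
Order: Petrov, Sato, Adeyemi, Tanaka, Abara, Takahashi, Halvorsen, Novak, Chaudhari. So position 3.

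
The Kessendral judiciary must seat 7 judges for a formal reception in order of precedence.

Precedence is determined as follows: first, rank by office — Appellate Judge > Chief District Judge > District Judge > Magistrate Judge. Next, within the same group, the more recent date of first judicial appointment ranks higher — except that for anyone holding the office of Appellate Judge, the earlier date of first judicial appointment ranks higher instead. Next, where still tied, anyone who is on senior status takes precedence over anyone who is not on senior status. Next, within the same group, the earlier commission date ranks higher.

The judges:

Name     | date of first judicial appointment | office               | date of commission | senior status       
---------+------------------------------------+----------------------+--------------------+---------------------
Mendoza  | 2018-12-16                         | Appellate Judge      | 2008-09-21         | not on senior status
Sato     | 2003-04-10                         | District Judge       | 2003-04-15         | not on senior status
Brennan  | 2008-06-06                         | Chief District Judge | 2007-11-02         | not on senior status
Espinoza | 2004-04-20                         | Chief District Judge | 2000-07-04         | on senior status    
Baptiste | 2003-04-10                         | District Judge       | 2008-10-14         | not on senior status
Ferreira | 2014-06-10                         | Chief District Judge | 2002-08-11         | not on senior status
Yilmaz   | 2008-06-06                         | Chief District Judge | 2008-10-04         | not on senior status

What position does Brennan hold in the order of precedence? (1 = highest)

By office: Mendoza (Appellate Judge); then Ferreira, Brennan, Yilmaz and Espinoza (Chief District Judge); then Sato and Baptiste (District Judge).
Among Ferreira, Brennan, Yilmaz and Espinoza, by date of first judicial appointment (later first): Ferreira (2014-06-10) before Brennan and Yilmaz (2008-06-06) before Espinoza (2004-04-20).
Brennan and Yilmaz are each not on senior status, so the next rule applies.
Among Brennan and Yilmaz, by date of commission (earlier first): Brennan (2007-11-02) before Yilmaz (2008-10-04).
Sato and Baptiste both have date of first judicial appointment 2003-04-10, so the next rule applies.
Sato and Baptiste are each not on senior status, so the next rule applies.
Among Sato and Baptiste, by date of commission (earlier first): Sato (2003-04-15) before Baptiste (2008-10-14).
Order: Mendoza, Ferreira, Brennan, Yilmaz, Espinoza, Sato, Baptiste. So position 3.

3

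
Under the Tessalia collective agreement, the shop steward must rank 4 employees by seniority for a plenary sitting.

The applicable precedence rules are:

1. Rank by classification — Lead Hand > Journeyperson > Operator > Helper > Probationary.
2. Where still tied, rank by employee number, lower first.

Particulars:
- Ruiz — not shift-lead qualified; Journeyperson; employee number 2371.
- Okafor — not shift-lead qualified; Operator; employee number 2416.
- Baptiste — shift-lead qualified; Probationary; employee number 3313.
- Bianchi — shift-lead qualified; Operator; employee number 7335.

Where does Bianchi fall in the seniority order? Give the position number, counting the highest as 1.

3

By classification: Ruiz (Journeyperson); then Okafor and Bianchi (Operator); then Baptiste (Probationary).
Among Okafor and Bianchi, by employee number (lower first): Okafor (2416) before Bianchi (7335).
Order: Ruiz, Okafor, Bianchi, Baptiste. So position 3.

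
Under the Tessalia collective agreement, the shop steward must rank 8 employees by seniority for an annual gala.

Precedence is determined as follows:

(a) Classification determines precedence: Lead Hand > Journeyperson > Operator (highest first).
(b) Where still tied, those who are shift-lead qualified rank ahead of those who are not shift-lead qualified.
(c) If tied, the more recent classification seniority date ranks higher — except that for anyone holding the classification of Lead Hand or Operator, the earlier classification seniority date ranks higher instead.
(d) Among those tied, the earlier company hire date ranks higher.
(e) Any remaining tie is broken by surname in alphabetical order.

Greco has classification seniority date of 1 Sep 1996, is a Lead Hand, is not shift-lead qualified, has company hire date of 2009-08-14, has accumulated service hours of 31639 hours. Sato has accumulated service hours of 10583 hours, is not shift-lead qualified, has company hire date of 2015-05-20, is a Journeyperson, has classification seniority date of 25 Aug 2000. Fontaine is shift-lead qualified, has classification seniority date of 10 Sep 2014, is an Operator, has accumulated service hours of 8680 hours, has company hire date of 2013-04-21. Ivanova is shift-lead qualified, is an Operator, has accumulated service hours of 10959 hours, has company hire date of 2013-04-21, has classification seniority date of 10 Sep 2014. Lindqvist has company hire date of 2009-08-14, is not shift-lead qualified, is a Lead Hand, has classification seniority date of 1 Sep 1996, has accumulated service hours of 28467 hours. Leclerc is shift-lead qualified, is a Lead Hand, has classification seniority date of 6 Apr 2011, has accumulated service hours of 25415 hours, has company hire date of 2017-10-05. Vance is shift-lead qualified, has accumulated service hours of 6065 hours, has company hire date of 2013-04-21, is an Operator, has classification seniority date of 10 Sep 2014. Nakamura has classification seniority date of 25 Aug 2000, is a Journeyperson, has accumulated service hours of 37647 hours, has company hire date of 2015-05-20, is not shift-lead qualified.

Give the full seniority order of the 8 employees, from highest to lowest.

Leclerc, Greco, Lindqvist, Nakamura, Sato, Fontaine, Ivanova, Vance

By classification: Leclerc, Greco and Lindqvist (Lead Hand); then Nakamura and Sato (Journeyperson); then Fontaine, Ivanova and Vance (Operator).
Among Leclerc, Greco and Lindqvist, shift-lead qualified before not shift-lead qualified: Leclerc (shift-lead qualified) before Greco and Lindqvist (not shift-lead qualified).
Greco and Lindqvist both have classification seniority date 1 Sep 1996, so the next rule applies.
Greco and Lindqvist both have company hire date 2009-08-14, so the next rule applies.
Among Greco and Lindqvist, alphabetically by surname: Greco before Lindqvist.
Nakamura and Sato are each not shift-lead qualified, so the next rule applies.
Nakamura and Sato both have classification seniority date 25 Aug 2000, so the next rule applies.
Nakamura and Sato both have company hire date 2015-05-20, so the next rule applies.
Among Nakamura and Sato, alphabetically by surname: Nakamura before Sato.
Fontaine, Ivanova and Vance are each shift-lead qualified, so the next rule applies.
Fontaine, Ivanova and Vance all have classification seniority date 10 Sep 2014, so the next rule applies.
Fontaine, Ivanova and Vance all have company hire date 2013-04-21, so the next rule applies.
Among Fontaine, Ivanova and Vance, alphabetically by surname: Fontaine before Ivanova before Vance.
Full order: Leclerc, Greco, Lindqvist, Nakamura, Sato, Fontaine, Ivanova, Vance.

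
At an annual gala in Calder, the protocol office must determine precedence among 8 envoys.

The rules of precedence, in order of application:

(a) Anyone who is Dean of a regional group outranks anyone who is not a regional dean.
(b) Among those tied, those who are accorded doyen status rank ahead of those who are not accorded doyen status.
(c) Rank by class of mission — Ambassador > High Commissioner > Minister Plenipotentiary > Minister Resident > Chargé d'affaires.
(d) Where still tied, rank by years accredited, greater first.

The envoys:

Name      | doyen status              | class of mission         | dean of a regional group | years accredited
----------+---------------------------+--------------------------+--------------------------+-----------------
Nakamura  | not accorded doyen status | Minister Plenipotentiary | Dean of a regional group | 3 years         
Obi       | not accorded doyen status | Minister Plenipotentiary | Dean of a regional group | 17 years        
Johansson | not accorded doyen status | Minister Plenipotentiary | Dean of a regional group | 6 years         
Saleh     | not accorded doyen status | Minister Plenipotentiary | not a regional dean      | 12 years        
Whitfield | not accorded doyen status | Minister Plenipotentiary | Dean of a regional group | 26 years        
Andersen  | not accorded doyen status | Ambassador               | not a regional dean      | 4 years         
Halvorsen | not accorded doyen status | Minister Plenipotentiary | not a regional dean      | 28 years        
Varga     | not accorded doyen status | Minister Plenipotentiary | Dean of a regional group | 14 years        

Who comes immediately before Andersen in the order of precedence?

By the first rule: Whitfield, Obi, Varga, Johansson and Nakamura (each Dean of a regional group); then Andersen, Halvorsen and Saleh (each not a regional dean).
Whitfield, Obi, Varga, Johansson and Nakamura are each not accorded doyen status, so the next rule applies.
Whitfield, Obi, Varga, Johansson and Nakamura are each Minister Plenipotentiary, so the next rule applies.
Among Whitfield, Obi, Varga, Johansson and Nakamura, by years accredited (higher first): Whitfield (26 years) before Obi (17 years) before Varga (14 years) before Johansson (6 years) before Nakamura (3 years).
Andersen, Halvorsen and Saleh are each not accorded doyen status, so the next rule applies.
Among Andersen, Halvorsen and Saleh, by class of mission: Andersen (Ambassador) before Halvorsen and Saleh (Minister Plenipotentiary).
Among Halvorsen and Saleh, by years accredited (higher first): Halvorsen (28 years) before Saleh (12 years).
Order: Whitfield, Obi, Varga, Johansson, Nakamura, Andersen, Halvorsen, Saleh.

Nakamura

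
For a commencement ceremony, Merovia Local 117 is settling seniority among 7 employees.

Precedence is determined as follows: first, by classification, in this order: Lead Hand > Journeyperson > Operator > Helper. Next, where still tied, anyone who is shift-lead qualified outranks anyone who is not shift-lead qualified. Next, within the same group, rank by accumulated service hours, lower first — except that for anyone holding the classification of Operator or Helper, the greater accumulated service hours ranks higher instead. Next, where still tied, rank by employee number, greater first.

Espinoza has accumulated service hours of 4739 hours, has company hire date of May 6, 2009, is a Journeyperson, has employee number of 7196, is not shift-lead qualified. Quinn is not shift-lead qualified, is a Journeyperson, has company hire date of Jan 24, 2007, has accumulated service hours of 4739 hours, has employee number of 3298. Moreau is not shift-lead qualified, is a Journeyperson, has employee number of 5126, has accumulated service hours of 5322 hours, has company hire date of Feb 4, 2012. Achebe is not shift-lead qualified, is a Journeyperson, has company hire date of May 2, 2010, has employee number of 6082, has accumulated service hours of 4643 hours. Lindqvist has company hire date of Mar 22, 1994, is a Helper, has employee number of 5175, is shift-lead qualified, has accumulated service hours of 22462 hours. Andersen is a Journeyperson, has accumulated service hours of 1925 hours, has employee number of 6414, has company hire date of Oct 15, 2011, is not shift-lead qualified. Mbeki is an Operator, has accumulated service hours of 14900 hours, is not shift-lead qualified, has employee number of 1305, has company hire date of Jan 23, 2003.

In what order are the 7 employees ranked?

Andersen, Achebe, Espinoza, Quinn, Moreau, Mbeki, Lindqvist

By classification: Andersen, Achebe, Espinoza, Quinn and Moreau (Journeyperson); then Mbeki (Operator); then Lindqvist (Helper).
Andersen, Achebe, Espinoza, Quinn and Moreau are each not shift-lead qualified, so the next rule applies.
Among Andersen, Achebe, Espinoza, Quinn and Moreau, by accumulated service hours (lower first): Andersen (1925 hours) before Achebe (4643 hours) before Espinoza and Quinn (4739 hours) before Moreau (5322 hours).
Among Espinoza and Quinn, by employee number (higher first): Espinoza (7196) before Quinn (3298).
Full order: Andersen, Achebe, Espinoza, Quinn, Moreau, Mbeki, Lindqvist.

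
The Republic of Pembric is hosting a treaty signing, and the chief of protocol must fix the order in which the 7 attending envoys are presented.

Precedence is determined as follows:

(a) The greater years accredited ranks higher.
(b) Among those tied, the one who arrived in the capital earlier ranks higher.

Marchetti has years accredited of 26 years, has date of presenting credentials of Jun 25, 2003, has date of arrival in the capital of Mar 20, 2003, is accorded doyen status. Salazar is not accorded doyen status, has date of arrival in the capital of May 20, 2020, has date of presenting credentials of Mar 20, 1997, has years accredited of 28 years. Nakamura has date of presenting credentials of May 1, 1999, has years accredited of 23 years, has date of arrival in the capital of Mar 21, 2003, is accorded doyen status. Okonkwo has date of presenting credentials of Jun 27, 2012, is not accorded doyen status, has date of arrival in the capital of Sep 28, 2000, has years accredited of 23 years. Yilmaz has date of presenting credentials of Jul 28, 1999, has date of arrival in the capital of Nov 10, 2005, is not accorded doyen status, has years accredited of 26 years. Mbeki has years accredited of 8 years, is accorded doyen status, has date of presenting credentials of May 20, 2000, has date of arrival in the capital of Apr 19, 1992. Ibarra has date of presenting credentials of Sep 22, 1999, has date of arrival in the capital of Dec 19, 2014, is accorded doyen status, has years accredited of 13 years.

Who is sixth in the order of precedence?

Ibarra

By years accredited (higher first): Salazar (28 years); then Marchetti and Yilmaz (both 26 years); then Okonkwo and Nakamura (both 23 years); then Ibarra (13 years); then Mbeki (8 years).
Among Marchetti and Yilmaz, by date of arrival in the capital (earlier first): Marchetti (Mar 20, 2003) before Yilmaz (Nov 10, 2005).
Among Okonkwo and Nakamura, by date of arrival in the capital (earlier first): Okonkwo (Sep 28, 2000) before Nakamura (Mar 21, 2003).
Order: Salazar, Marchetti, Yilmaz, Okonkwo, Nakamura, Ibarra, Mbeki.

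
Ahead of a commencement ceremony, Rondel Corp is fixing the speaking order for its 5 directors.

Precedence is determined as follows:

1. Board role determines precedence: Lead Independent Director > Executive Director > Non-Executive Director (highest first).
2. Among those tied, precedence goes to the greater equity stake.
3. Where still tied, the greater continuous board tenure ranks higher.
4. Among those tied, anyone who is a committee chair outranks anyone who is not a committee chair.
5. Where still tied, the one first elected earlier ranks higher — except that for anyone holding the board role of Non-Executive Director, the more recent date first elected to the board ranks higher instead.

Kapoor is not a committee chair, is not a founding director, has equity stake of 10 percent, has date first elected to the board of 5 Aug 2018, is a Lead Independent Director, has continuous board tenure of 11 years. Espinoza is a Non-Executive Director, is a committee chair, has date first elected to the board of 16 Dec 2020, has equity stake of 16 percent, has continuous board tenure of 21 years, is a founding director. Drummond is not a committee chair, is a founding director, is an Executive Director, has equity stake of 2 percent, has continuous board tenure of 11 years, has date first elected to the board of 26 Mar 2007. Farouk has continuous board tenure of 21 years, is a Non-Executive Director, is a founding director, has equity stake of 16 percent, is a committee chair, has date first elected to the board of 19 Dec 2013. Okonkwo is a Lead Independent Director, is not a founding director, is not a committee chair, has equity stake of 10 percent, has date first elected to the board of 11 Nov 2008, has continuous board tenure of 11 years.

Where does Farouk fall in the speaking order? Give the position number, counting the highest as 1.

5

By board role: Okonkwo and Kapoor (Lead Independent Director); then Drummond (Executive Director); then Espinoza and Farouk (Non-Executive Director).
Okonkwo and Kapoor both have equity stake 10 percent, so the next rule applies.
Okonkwo and Kapoor both have continuous board tenure 11 years, so the next rule applies.
Okonkwo and Kapoor are each not a committee chair, so the next rule applies.
Among Okonkwo and Kapoor, by date first elected to the board (earlier first): Okonkwo (11 Nov 2008) before Kapoor (5 Aug 2018).
Espinoza and Farouk both have equity stake 16 percent, so the next rule applies.
Espinoza and Farouk both have continuous board tenure 21 years, so the next rule applies.
Espinoza and Farouk are each a committee chair, so the next rule applies.
Among Espinoza and Farouk, by date first elected to the board (later first) (reversed rule for this group): Espinoza (16 Dec 2020) before Farouk (19 Dec 2013).
Order: Okonkwo, Kapoor, Drummond, Espinoza, Farouk. So position 5.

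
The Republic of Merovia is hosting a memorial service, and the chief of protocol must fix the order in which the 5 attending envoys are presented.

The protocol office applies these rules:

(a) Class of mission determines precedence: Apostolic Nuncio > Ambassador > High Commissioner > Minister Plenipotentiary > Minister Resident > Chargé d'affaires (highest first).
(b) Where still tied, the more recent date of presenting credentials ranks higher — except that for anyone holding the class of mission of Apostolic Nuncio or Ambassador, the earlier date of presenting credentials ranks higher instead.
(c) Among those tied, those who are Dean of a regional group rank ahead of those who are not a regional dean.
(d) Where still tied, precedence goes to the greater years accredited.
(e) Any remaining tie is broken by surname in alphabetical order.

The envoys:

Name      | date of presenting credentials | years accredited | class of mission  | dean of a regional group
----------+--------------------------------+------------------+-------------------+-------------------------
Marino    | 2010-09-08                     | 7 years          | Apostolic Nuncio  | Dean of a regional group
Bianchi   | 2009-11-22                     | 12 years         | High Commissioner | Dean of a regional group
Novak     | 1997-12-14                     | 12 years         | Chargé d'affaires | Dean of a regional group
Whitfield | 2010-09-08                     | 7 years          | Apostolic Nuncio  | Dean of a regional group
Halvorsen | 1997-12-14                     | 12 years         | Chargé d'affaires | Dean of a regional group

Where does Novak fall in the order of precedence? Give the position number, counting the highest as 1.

5

By class of mission: Marino and Whitfield (Apostolic Nuncio); then Bianchi (High Commissioner); then Halvorsen and Novak (Chargé d'affaires).
Marino and Whitfield both have date of presenting credentials 2010-09-08, so the next rule applies.
Marino and Whitfield are each Dean of a regional group, so the next rule applies.
Marino and Whitfield both have years accredited 7 years, so the next rule applies.
Among Marino and Whitfield, alphabetically by surname: Marino before Whitfield.
Halvorsen and Novak both have date of presenting credentials 1997-12-14, so the next rule applies.
Halvorsen and Novak are each Dean of a regional group, so the next rule applies.
Halvorsen and Novak both have years accredited 12 years, so the next rule applies.
Among Halvorsen and Novak, alphabetically by surname: Halvorsen before Novak.
Order: Marino, Whitfield, Bianchi, Halvorsen, Novak. So position 5.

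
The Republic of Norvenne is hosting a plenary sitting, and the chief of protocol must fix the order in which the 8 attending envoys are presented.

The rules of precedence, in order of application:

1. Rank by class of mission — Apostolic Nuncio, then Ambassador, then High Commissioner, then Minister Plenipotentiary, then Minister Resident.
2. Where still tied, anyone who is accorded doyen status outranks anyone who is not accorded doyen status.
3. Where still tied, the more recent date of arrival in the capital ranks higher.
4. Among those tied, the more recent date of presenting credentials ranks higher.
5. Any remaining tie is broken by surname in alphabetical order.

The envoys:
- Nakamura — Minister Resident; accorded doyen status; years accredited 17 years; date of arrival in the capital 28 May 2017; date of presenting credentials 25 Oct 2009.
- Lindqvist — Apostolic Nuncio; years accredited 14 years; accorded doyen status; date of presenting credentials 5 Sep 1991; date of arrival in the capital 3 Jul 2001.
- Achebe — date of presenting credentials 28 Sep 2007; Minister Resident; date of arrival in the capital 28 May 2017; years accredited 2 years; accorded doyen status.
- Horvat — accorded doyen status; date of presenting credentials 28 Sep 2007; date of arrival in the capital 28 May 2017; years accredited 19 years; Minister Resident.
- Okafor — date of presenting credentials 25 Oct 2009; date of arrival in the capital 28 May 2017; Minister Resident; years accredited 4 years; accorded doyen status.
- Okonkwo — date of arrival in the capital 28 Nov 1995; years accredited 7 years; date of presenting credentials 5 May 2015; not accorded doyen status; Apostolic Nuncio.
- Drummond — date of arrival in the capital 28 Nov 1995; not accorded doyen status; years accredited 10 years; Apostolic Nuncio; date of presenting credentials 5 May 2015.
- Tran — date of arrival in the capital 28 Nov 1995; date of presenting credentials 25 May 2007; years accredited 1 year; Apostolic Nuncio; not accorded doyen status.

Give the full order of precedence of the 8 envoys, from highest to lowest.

By class of mission: Lindqvist, Drummond, Okonkwo and Tran (Apostolic Nuncio); then Nakamura, Okafor, Achebe and Horvat (Minister Resident).
Among Lindqvist, Drummond, Okonkwo and Tran, accorded doyen status before not accorded doyen status: Lindqvist (accorded doyen status) before Drummond, Okonkwo and Tran (not accorded doyen status).
Drummond, Okonkwo and Tran all have date of arrival in the capital 28 Nov 1995, so the next rule applies.
Among Drummond, Okonkwo and Tran, by date of presenting credentials (later first): Drummond and Okonkwo (5 May 2015) before Tran (25 May 2007).
Among Drummond and Okonkwo, alphabetically by surname: Drummond before Okonkwo.
Nakamura, Okafor, Achebe and Horvat are each accorded doyen status, so the next rule applies.
Nakamura, Okafor, Achebe and Horvat all have date of arrival in the capital 28 May 2017, so the next rule applies.
Among Nakamura, Okafor, Achebe and Horvat, by date of presenting credentials (later first): Nakamura and Okafor (25 Oct 2009) before Achebe and Horvat (28 Sep 2007).
Among Nakamura and Okafor, alphabetically by surname: Nakamura before Okafor.
Among Achebe and Horvat, alphabetically by surname: Achebe before Horvat.
Full order: Lindqvist, Drummond, Okonkwo, Tran, Nakamura, Okafor, Achebe, Horvat.

Lindqvist, Drummond, Okonkwo, Tran, Nakamura, Okafor, Achebe, Horvat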